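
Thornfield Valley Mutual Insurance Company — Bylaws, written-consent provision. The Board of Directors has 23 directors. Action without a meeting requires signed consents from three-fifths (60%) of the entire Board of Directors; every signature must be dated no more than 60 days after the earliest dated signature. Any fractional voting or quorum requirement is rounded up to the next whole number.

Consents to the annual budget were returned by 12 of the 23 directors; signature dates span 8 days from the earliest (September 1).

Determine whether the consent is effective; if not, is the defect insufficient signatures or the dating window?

Not effective — insufficient signatures.

Signatures required: three-fifths (60%) of 23 — 3/5 of 23 = 13.80, rounded up to 14, so 14 needed; 12 signed. Insufficient.
Dating window: the latest signature is 8 days after the earliest; the limit is 60 days. Within the window.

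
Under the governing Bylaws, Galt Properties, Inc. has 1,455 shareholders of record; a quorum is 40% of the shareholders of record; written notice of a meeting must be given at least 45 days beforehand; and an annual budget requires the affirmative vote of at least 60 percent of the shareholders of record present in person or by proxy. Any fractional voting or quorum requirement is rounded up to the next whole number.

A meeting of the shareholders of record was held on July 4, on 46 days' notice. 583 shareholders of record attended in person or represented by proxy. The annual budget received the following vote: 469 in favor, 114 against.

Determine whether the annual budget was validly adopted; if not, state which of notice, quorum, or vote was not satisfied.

Valid — all requirements satisfied.

Notice: 46 days given; 45 required. Satisfied.
Quorum: 40% of 1,455 = 582; 583 present. Satisfied.
Vote: requires three-fifths of those present (583); 3/5 of 583 = 349.80, rounded up to 350, so 350 needed; 469 in favor. Satisfied.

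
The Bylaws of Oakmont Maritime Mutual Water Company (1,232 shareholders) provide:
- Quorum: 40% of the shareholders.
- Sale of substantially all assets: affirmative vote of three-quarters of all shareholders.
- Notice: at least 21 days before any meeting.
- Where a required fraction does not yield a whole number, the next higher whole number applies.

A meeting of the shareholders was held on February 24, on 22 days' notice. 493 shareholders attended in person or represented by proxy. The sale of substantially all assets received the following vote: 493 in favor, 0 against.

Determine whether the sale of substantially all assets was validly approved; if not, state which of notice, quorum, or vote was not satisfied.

Notice: 22 days given; 21 required. Satisfied.
Quorum: 40% of 1,232 = 492.80, rounded up to 493; 493 present. Satisfied.
Vote: requires three-fourths of all shareholders (1,232); 3/4 of 1232 = 924, so 924 needed; 493 in favor. Not satisfied.

Invalid — vote requirement not satisfied.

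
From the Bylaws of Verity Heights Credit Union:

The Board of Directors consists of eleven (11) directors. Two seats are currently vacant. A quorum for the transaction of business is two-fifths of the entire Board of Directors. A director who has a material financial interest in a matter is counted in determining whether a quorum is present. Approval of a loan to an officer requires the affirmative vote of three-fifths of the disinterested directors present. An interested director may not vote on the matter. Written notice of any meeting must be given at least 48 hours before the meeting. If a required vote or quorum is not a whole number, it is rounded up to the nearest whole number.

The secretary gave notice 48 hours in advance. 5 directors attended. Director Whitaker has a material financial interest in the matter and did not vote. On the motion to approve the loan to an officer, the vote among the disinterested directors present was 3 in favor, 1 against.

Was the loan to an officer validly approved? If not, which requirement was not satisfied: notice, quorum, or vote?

Valid — all requirements satisfied.

Notice: 48 hours given; 48 required (48 ≥ 48). Satisfied.
Quorum: 5 present (interested directors count toward quorum); quorum is 5. Satisfied.
Vote: the loan to an officer requires three-fifths of the disinterested directors present (5 − 1 = 4). 3/5 of 4 = 2.40, rounded up to 3, so 3 affirmative votes are needed; 3 voted in favor. Satisfied.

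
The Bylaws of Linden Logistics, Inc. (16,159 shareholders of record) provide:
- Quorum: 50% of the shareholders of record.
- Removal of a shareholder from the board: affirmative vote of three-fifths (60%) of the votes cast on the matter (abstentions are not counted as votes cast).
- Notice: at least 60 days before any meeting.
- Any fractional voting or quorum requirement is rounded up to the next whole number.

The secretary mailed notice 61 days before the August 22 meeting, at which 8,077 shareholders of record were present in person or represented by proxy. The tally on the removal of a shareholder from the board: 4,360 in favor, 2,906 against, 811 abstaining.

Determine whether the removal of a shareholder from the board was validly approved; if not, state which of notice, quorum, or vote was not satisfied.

Invalid — quorum requirement not satisfied.

Notice: 61 days given; 60 required. Satisfied.
Quorum: 50% of 16,159 = 8,079.50, rounded up to 8,080; 8,077 present. Not satisfied.
Vote: requires three-fifths of the votes cast (8,077 − 811 abstaining = 7,266); 3/5 of 7266 = 4359.60, rounded up to 4360, so 4,360 needed; 4,360 in favor. Satisfied.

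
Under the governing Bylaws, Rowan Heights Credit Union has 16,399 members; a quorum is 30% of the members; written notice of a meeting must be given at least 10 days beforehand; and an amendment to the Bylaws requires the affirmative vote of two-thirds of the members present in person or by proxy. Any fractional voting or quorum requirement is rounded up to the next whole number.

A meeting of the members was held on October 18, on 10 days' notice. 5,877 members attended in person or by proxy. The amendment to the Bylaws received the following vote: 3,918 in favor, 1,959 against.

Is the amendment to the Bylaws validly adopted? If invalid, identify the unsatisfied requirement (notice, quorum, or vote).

Valid — all requirements satisfied.

Notice: 10 days given; 10 required. Satisfied.
Quorum: 30% of 16,399 = 4,919.70, rounded up to 4,920; 5,877 present. Satisfied.
Vote: requires two-thirds of those present (5,877); 2/3 of 5877 = 3918, so 3,918 needed; 3,918 in favor. Satisfied.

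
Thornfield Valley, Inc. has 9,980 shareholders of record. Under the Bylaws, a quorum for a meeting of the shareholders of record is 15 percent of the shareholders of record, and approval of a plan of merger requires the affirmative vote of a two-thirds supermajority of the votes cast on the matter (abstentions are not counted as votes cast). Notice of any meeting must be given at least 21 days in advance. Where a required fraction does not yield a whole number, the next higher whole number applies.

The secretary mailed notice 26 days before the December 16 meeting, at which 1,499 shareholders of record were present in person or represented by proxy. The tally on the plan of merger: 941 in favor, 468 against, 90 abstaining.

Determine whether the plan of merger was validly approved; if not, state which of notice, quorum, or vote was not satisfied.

Notice: 26 days given; 21 required. Satisfied.
Quorum: 15% of 9,980 = 1,497; 1,499 present. Satisfied.
Vote: requires two-thirds of the votes cast (1,499 − 90 abstaining = 1,409); 2/3 of 1409 = 939.33, rounded up to 940, so 940 needed; 941 in favor. Satisfied.

Valid — all requirements satisfied.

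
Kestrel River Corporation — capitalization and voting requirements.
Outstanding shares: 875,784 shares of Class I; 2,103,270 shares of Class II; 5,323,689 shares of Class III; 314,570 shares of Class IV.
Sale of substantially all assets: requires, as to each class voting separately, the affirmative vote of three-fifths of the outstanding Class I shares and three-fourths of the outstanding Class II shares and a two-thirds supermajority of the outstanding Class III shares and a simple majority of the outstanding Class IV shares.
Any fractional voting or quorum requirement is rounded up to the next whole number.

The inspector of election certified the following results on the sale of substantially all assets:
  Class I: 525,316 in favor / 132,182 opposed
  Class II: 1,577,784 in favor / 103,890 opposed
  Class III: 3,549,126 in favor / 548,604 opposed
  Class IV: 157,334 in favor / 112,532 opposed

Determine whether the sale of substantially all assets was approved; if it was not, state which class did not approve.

Not approved — the Class I shares did not give the required vote.

Class I: 3/5 of 875784 = 525470.40, rounded up to 525471; 525,471 required, 525,316 in favor — not approved.
Class II: 3/4 of 2103270 = 1577452.50, rounded up to 1577453; 1,577,453 required, 1,577,784 in favor — approved.
Class III: 2/3 of 5323689 = 3549126; 3,549,126 required, 3,549,126 in favor — approved.
Class IV: a majority of 314570 is 157286; 157,286 required, 157,334 in favor — approved.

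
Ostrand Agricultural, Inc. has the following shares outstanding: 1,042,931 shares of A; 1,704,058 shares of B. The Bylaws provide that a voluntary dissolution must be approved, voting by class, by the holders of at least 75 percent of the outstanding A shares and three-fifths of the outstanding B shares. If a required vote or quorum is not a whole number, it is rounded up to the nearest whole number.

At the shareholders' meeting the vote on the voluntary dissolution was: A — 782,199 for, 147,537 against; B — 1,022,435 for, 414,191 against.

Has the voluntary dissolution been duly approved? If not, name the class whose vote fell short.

Approved — every class gave the required vote.

A: 3/4 of 1042931 = 782198.25, rounded up to 782199; 782,199 required, 782,199 in favor — approved.
B: 3/5 of 1704058 = 1022434.80, rounded up to 1022435; 1,022,435 required, 1,022,435 in favor — approved.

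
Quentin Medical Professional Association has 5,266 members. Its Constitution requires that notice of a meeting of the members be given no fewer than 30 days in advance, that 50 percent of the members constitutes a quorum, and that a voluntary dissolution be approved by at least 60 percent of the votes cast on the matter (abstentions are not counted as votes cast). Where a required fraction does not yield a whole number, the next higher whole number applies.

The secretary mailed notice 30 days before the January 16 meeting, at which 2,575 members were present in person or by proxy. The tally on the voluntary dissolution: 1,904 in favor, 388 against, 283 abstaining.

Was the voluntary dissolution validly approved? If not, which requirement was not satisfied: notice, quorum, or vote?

Notice: 30 days given; 30 required. Satisfied.
Quorum: 50% of 5,266 = 2,633; 2,575 present. Not satisfied.
Vote: requires three-fifths of the votes cast (2,575 − 283 abstaining = 2,292); 3/5 of 2292 = 1375.20, rounded up to 1376, so 1,376 needed; 1,904 in favor. Satisfied.

Invalid — quorum requirement not satisfied.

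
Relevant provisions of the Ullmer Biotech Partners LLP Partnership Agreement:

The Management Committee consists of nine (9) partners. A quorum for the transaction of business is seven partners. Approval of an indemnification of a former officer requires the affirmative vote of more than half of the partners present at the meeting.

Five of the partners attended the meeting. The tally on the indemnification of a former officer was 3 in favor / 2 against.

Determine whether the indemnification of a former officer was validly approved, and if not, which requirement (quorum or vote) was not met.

Quorum: 5 present; quorum is 7. Not satisfied.
Vote: the indemnification of a former officer requires a majority of the partners present (5). A majority of 5 is 3, so 3 affirmative votes are needed; 3 voted in favor. Satisfied. (Moot — without a quorum no business can be validly transacted.)

Invalid — quorum requirement not satisfied.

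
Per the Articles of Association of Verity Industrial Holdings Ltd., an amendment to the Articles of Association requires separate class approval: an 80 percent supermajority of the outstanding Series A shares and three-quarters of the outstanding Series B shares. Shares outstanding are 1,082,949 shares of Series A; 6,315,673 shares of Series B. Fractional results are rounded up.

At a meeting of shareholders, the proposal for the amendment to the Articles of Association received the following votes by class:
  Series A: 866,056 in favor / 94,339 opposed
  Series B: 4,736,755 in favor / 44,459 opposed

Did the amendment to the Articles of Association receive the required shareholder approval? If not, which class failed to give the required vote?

Not approved — the Series A shares did not give the required vote.

Series A: 4/5 of 1082949 = 866359.20, rounded up to 866360; 866,360 required, 866,056 in favor — not approved.
Series B: 3/4 of 6315673 = 4736754.75, rounded up to 4736755; 4,736,755 required, 4,736,755 in favor — approved.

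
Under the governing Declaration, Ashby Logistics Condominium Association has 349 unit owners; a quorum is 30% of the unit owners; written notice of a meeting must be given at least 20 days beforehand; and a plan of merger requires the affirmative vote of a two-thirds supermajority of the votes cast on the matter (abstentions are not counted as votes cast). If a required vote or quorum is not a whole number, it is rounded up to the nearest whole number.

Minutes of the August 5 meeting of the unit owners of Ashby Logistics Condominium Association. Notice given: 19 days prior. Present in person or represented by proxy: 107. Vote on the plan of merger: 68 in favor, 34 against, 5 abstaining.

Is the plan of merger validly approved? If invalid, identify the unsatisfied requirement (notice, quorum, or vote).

Invalid — notice requirement not satisfied.

Notice: 19 days given; 20 required. Not satisfied.
Quorum: 30% of 349 = 104.70, rounded up to 105; 107 present. Satisfied.
Vote: requires two-thirds of the votes cast (107 − 5 abstaining = 102); 2/3 of 102 = 68, so 68 needed; 68 in favor. Satisfied.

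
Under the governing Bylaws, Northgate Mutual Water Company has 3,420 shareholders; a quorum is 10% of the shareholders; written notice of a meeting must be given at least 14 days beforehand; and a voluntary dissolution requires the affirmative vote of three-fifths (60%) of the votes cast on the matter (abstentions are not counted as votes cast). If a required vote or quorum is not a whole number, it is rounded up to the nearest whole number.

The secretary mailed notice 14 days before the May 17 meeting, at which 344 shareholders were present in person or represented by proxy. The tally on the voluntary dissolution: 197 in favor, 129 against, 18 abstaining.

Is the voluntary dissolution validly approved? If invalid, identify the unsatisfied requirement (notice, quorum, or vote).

Notice: 14 days given; 14 required. Satisfied.
Quorum: 10% of 3,420 = 342; 344 present. Satisfied.
Vote: requires three-fifths of the votes cast (344 − 18 abstaining = 326); 3/5 of 326 = 195.60, rounded up to 196, so 196 needed; 197 in favor. Satisfied.

Valid — all requirements satisfied.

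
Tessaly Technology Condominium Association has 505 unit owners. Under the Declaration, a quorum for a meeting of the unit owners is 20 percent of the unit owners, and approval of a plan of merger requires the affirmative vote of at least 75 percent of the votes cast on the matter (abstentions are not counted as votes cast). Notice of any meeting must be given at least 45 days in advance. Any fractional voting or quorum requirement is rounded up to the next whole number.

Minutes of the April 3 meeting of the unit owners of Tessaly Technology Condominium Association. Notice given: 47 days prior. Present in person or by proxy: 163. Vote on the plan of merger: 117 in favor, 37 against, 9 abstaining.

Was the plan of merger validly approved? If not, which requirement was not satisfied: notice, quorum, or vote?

Valid — all requirements satisfied.

Notice: 47 days given; 45 required. Satisfied.
Quorum: 20% of 505 = 101; 163 present. Satisfied.
Vote: requires three-fourths of the votes cast (163 − 9 abstaining = 154); 3/4 of 154 = 115.50, rounded up to 116, so 116 needed; 117 in favor. Satisfied.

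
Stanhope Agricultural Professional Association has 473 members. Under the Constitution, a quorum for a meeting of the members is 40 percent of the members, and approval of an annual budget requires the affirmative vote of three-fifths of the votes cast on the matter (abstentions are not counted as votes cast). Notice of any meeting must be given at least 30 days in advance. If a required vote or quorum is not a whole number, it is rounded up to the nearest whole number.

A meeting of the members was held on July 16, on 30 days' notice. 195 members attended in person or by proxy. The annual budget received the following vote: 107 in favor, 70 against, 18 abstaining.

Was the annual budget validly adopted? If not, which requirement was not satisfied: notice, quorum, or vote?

Notice: 30 days given; 30 required. Satisfied.
Quorum: 40% of 473 = 189.20, rounded up to 190; 195 present. Satisfied.
Vote: requires three-fifths of the votes cast (195 − 18 abstaining = 177); 3/5 of 177 = 106.20, rounded up to 107, so 107 needed; 107 in favor. Satisfied.

Valid — all requirements satisfied.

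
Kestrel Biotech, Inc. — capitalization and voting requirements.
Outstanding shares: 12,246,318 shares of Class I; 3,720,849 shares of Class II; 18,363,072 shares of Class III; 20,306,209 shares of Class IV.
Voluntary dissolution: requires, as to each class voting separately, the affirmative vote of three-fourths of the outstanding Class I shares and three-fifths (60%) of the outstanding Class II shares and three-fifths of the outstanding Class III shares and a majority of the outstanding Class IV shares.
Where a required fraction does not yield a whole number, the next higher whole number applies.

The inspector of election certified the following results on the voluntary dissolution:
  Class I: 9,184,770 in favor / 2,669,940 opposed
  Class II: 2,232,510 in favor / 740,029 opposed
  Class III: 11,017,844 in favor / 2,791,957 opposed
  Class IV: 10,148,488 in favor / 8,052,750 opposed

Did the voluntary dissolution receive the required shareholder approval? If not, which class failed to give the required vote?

Class I: 3/4 of 12246318 = 9184738.50, rounded up to 9184739; 9,184,739 required, 9,184,770 in favor — approved.
Class II: 3/5 of 3720849 = 2232509.40, rounded up to 2232510; 2,232,510 required, 2,232,510 in favor — approved.
Class III: 3/5 of 18363072 = 11017843.20, rounded up to 11017844; 11,017,844 required, 11,017,844 in favor — approved.
Class IV: a majority of 20306209 is 10153105; 10,153,105 required, 10,148,488 in favor — not approved.

Not approved — the Class IV shares did not give the required vote.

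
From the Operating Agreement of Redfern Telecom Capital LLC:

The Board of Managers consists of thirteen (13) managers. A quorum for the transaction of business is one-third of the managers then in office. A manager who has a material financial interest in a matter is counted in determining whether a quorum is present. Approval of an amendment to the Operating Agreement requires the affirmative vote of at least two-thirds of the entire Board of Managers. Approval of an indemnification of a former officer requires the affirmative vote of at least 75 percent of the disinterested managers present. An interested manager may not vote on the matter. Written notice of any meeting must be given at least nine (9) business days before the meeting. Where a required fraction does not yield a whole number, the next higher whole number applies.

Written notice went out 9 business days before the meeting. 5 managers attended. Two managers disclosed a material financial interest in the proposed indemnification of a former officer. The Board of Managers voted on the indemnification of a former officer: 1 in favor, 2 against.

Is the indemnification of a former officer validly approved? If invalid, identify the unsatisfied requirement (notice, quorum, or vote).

Notice: 9 business days given; 9 required (9 ≥ 9). Satisfied.
Quorum: 5 present (interested managers count toward quorum); quorum is 5. Satisfied.
Vote: the indemnification of a former officer requires three-fourths of the disinterested managers present (5 − 2 = 3). 3/4 of 3 = 2.25, rounded up to 3, so 3 affirmative votes are needed; 1 voted in favor. Not satisfied.

Invalid — vote requirement not satisfied.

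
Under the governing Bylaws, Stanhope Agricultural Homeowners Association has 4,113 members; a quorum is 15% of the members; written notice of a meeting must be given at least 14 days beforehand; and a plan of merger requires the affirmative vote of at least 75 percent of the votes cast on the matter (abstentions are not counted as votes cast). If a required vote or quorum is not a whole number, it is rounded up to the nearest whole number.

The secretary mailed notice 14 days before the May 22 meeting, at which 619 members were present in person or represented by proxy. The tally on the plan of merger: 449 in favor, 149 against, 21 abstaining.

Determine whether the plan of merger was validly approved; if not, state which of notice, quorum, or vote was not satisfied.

Valid — all requirements satisfied.

Notice: 14 days given; 14 required. Satisfied.
Quorum: 15% of 4,113 = 616.95, rounded up to 617; 619 present. Satisfied.
Vote: requires three-fourths of the votes cast (619 − 21 abstaining = 598); 3/4 of 598 = 448.50, rounded up to 449, so 449 needed; 449 in favor. Satisfied.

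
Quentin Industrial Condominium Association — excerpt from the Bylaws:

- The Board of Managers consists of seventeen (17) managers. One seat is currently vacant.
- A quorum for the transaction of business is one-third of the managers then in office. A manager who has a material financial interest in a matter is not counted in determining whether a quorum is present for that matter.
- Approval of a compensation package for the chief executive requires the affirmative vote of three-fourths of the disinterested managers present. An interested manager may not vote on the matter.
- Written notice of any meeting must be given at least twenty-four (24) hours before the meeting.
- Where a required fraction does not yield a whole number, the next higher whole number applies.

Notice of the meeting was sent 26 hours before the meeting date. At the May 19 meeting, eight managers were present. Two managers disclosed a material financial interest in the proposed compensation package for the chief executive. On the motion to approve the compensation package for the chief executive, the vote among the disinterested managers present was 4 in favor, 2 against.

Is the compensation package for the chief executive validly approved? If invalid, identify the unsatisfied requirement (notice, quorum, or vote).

Notice: 26 hours given; 24 required (26 ≥ 24). Satisfied.
Quorum: 8 present, but the 2 interested managers do not count, leaving 6. Quorum is 6. Satisfied.
Vote: the compensation package for the chief executive requires three-fourths of the disinterested managers present (8 − 2 = 6). 3/4 of 6 = 4.50, rounded up to 5, so 5 affirmative votes are needed; 4 voted in favor. Not satisfied.

Invalid — vote requirement not satisfied.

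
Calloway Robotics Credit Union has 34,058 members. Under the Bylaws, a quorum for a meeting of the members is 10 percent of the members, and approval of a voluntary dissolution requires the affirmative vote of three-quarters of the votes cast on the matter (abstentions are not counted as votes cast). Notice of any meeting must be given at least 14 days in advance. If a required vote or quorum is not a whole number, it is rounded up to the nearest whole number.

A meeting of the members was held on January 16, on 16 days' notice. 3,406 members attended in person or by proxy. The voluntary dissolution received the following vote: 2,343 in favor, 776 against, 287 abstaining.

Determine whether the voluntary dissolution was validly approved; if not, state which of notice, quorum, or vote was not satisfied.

Notice: 16 days given; 14 required. Satisfied.
Quorum: 10% of 34,058 = 3,405.80, rounded up to 3,406; 3,406 present. Satisfied.
Vote: requires three-fourths of the votes cast (3,406 − 287 abstaining = 3,119); 3/4 of 3119 = 2339.25, rounded up to 2340, so 2,340 needed; 2,343 in favor. Satisfied.

Valid — all requirements satisfied.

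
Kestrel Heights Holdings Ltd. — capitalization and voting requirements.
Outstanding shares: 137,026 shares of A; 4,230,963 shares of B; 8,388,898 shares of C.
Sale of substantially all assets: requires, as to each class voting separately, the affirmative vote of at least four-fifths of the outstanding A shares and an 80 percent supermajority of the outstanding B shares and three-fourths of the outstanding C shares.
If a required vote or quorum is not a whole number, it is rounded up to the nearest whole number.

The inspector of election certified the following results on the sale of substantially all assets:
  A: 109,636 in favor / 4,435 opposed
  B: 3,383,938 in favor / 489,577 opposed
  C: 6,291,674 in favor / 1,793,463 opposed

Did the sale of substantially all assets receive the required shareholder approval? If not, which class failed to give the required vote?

Not approved — the B shares did not give the required vote.

A: 4/5 of 137026 = 109620.80, rounded up to 109621; 109,621 required, 109,636 in favor — approved.
B: 4/5 of 4230963 = 3384770.40, rounded up to 3384771; 3,384,771 required, 3,383,938 in favor — not approved.
C: 3/4 of 8388898 = 6291673.50, rounded up to 6291674; 6,291,674 required, 6,291,674 in favor — approved.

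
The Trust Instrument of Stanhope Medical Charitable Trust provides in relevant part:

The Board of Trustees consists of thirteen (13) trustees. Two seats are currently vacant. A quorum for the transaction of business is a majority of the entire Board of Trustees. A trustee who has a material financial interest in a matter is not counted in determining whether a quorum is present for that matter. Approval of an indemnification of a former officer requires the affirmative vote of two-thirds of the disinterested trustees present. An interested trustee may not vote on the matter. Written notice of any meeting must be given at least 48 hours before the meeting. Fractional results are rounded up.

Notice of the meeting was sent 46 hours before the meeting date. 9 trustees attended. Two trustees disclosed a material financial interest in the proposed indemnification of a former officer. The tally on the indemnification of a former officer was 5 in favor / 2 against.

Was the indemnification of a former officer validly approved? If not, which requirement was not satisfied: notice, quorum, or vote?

Notice: 46 hours given; 48 required (46 < 48). Not satisfied.
Quorum: 9 present, but the 2 interested trustees do not count, leaving 7. Quorum is 7. Satisfied.
Vote: the indemnification of a former officer requires two-thirds of the disinterested trustees present (9 − 2 = 7). 2/3 of 7 = 4.67, rounded up to 5, so 5 affirmative votes are needed; 5 voted in favor. Satisfied.

Invalid — notice requirement not satisfied.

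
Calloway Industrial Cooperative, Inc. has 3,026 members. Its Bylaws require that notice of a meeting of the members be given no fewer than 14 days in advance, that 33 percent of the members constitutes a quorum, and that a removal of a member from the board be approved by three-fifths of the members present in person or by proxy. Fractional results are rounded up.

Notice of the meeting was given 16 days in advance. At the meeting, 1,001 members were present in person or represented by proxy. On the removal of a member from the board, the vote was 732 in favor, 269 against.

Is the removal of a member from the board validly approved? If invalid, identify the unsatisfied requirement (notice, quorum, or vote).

Valid — all requirements satisfied.

Notice: 16 days given; 14 required. Satisfied.
Quorum: 33% of 3,026 = 998.58, rounded up to 999; 1,001 present. Satisfied.
Vote: requires three-fifths of those present (1,001); 3/5 of 1001 = 600.60, rounded up to 601, so 601 needed; 732 in favor. Satisfied.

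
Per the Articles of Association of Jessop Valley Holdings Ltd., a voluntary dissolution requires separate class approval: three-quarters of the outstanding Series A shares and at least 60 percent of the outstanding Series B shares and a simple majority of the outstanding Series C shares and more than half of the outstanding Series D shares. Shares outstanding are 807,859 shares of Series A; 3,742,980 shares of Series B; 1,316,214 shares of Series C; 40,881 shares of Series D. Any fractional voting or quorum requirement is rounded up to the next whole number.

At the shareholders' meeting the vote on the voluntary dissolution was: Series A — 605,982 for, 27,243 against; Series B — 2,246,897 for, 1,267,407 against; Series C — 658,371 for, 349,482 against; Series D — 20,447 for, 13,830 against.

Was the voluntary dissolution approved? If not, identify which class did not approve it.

Series A: 3/4 of 807859 = 605894.25, rounded up to 605895; 605,895 required, 605,982 in favor — approved.
Series B: 3/5 of 3742980 = 2245788; 2,245,788 required, 2,246,897 in favor — approved.
Series C: a majority of 1316214 is 658108; 658,108 required, 658,371 in favor — approved.
Series D: a majority of 40881 is 20441; 20,441 required, 20,447 in favor — approved.

Approved — every class gave the required vote.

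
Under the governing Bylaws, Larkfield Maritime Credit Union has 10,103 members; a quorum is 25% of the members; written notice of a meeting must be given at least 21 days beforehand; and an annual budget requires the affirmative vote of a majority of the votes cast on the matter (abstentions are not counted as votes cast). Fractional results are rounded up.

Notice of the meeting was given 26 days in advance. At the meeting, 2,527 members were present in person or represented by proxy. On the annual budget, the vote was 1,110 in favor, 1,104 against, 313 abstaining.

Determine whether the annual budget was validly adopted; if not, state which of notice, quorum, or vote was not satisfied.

Notice: 26 days given; 21 required. Satisfied.
Quorum: 25% of 10,103 = 2,525.75, rounded up to 2,526; 2,527 present. Satisfied.
Vote: requires a majority of the votes cast (2,527 − 313 abstaining = 2,214); a majority of 2214 is 1108, so 1,108 needed; 1,110 in favor. Satisfied.

Valid — all requirements satisfied.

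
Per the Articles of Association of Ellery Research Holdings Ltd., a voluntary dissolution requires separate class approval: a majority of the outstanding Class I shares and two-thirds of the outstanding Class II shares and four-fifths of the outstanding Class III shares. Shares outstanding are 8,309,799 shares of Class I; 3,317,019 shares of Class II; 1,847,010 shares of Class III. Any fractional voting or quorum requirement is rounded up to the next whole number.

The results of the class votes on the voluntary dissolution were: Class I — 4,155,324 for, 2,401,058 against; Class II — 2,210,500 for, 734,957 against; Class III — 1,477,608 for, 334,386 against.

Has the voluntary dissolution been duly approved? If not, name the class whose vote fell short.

Not approved — the Class II shares did not give the required vote.

Class I: a majority of 8309799 is 4154900; 4,154,900 required, 4,155,324 in favor — approved.
Class II: 2/3 of 3317019 = 2211346; 2,211,346 required, 2,210,500 in favor — not approved.
Class III: 4/5 of 1847010 = 1477608; 1,477,608 required, 1,477,608 in favor — approved.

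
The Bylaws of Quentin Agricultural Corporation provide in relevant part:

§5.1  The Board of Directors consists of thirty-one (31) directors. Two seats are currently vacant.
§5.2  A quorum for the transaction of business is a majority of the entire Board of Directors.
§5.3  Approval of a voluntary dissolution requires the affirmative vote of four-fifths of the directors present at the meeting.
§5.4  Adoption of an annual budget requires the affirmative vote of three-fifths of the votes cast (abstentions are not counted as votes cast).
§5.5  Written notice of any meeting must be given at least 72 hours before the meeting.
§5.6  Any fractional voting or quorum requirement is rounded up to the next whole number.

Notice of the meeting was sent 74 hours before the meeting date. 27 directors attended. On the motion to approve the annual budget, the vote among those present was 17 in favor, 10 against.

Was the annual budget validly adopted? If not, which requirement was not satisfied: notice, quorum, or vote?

Valid — all requirements satisfied.

Notice: 74 hours given; 72 required (74 ≥ 72). Satisfied.
Quorum: 27 present; quorum is 16. Satisfied.
Vote: the annual budget requires three-fifths of the votes cast (27). 3/5 of 27 = 16.20, rounded up to 17, so 17 affirmative votes are needed; 17 voted in favor. Satisfied.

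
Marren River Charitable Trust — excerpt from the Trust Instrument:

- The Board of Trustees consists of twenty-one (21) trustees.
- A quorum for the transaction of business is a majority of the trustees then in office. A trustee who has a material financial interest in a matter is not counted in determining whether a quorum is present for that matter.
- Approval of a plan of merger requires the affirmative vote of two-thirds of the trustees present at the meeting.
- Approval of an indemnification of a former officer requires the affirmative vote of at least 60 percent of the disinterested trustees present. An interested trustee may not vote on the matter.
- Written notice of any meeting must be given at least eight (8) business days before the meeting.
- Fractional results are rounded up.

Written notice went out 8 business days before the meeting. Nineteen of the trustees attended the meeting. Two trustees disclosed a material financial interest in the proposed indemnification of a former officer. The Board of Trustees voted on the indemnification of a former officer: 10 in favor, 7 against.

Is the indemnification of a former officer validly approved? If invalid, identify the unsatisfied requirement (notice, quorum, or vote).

Invalid — vote requirement not satisfied.

Notice: 8 business days given; 8 required (8 ≥ 8). Satisfied.
Quorum: 19 present, but the 2 interested trustees do not count, leaving 17. Quorum is 11. Satisfied.
Vote: the indemnification of a former officer requires three-fifths of the disinterested trustees present (19 − 2 = 17). 3/5 of 17 = 10.20, rounded up to 11, so 11 affirmative votes are needed; 10 voted in favor. Not satisfied.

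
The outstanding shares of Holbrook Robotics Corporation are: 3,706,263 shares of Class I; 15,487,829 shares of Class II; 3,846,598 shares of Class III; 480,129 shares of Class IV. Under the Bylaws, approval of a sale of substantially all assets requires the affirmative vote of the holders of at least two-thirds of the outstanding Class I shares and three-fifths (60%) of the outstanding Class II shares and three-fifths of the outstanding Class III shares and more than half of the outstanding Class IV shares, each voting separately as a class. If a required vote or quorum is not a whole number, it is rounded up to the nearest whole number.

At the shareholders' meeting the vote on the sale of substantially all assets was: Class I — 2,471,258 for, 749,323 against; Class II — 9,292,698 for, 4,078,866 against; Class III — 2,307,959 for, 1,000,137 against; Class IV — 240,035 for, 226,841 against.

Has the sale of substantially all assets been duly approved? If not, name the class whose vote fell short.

Not approved — the Class IV shares did not give the required vote.

Class I: 2/3 of 3706263 = 2470842; 2,470,842 required, 2,471,258 in favor — approved.
Class II: 3/5 of 15487829 = 9292697.40, rounded up to 9292698; 9,292,698 required, 9,292,698 in favor — approved.
Class III: 3/5 of 3846598 = 2307958.80, rounded up to 2307959; 2,307,959 required, 2,307,959 in favor — approved.
Class IV: a majority of 480129 is 240065; 240,065 required, 240,035 in favor — not approved.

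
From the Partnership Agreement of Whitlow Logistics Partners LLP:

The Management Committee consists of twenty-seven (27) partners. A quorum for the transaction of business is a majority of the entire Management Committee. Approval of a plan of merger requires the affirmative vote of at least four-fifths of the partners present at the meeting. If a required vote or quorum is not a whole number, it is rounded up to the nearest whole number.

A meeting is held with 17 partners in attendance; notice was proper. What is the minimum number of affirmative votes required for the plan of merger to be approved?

14

The plan of merger requires four-fifths of the partners present (17).
4/5 of 17 = 13.60, rounded up to 14.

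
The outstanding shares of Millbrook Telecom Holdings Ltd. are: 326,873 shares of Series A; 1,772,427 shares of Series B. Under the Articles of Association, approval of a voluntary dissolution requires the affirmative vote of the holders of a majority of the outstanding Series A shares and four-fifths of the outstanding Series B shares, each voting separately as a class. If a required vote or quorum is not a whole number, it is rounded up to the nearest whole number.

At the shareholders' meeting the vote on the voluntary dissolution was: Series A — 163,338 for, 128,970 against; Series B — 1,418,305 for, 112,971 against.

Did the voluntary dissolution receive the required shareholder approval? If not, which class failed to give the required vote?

Not approved — the Series A shares did not give the required vote.

Series A: a majority of 326873 is 163437; 163,437 required, 163,338 in favor — not approved.
Series B: 4/5 of 1772427 = 1417941.60, rounded up to 1417942; 1,417,942 required, 1,418,305 in favor — approved.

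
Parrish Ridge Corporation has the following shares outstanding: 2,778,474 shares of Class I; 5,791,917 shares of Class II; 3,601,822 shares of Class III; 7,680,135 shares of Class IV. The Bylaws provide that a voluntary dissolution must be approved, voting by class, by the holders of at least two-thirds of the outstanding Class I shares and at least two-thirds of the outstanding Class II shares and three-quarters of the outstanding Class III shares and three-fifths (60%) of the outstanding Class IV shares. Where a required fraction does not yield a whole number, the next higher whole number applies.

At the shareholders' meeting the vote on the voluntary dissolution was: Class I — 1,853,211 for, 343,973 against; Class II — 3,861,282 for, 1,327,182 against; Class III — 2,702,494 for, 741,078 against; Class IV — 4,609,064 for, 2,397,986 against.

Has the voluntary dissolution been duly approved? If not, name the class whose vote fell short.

Approved — every class gave the required vote.

Class I: 2/3 of 2778474 = 1852316; 1,852,316 required, 1,853,211 in favor — approved.
Class II: 2/3 of 5791917 = 3861278; 3,861,278 required, 3,861,282 in favor — approved.
Class III: 3/4 of 3601822 = 2701366.50, rounded up to 2701367; 2,701,367 required, 2,702,494 in favor — approved.
Class IV: 3/5 of 7680135 = 4608081; 4,608,081 required, 4,609,064 in favor — approved.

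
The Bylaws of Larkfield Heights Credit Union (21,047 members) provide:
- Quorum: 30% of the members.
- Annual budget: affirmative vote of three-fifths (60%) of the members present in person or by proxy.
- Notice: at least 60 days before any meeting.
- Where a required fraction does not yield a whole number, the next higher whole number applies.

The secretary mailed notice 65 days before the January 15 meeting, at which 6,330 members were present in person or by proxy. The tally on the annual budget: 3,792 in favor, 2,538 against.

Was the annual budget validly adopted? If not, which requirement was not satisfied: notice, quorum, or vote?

Invalid — vote requirement not satisfied.

Notice: 65 days given; 60 required. Satisfied.
Quorum: 30% of 21,047 = 6,314.10, rounded up to 6,315; 6,330 present. Satisfied.
Vote: requires three-fifths of those present (6,330); 3/5 of 6330 = 3798, so 3,798 needed; 3,792 in favor. Not satisfied.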